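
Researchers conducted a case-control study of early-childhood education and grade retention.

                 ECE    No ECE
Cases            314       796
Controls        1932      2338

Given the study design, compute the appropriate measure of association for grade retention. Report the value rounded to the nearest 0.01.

Reading the table with exposure as columns: a = 314 (ECE, case), b = 1932 (ECE, non-case), c = 796 (No ECE, case), d = 2338.
This is a case-control study: participants were sampled on outcome status, so risks in the source population cannot be estimated directly — relative risk is not valid here. The odds ratio is the appropriate measure.
OR = (a·d)/(b·c) = (314 × 2338) / (1932 × 796) = 734132 / 1537872 = 0.47737

0.48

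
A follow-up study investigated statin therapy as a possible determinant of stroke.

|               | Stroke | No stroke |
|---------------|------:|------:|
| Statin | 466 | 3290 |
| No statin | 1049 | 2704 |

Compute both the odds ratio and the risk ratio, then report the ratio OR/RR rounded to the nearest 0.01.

0.82

Cells: a = 466, b = 3290, c = 1049, d = 2704.
OR = (466·2704)/(3290·1049) = 1260064/3451210 = 0.36511
Risk in exposed = 466/3756 = 0.12407; risk in unexposed = 1049/3753 = 0.27951; RR = 0.44388
OR/RR = 0.36511 / 0.44388 = 0.82254
The outcome is not rare, so the OR lies further from 1 than the RR.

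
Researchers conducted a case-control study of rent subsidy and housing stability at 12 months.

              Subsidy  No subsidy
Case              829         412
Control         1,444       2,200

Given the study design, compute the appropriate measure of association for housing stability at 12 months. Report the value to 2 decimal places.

Reading the table with exposure as columns: a = 829 (Subsidy, case), b = 1444 (Subsidy, non-case), c = 412 (No subsidy, case), d = 2200.
This is a case-control study: participants were sampled on outcome status, so risks in the source population cannot be estimated directly — relative risk is not valid here. The odds ratio is the appropriate measure.
OR = (a·d)/(b·c) = (829 × 2200) / (1444 × 412) = 1823800 / 594928 = 3.06558

3.07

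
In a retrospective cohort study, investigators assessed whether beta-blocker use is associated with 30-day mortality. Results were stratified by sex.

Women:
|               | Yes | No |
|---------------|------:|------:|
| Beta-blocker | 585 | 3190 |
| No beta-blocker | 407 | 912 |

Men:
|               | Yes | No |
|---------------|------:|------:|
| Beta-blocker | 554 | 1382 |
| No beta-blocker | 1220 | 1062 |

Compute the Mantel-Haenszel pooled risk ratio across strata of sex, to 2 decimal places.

RR_MH = Σ(aᵢ·n₀ᵢ/nᵢ) / Σ(cᵢ·n₁ᵢ/nᵢ), with n₁ᵢ = aᵢ+bᵢ (exposed), n₀ᵢ = cᵢ+dᵢ (unexposed), nᵢ = n₁ᵢ+n₀ᵢ.
Stratum 1 (Women): n₁ = 3775, n₀ = 1319, n = 5094; a·n₀/n = 585·1319/5094 = 151.4753; c·n₁/n = 407·3775/5094 = 301.6146
Stratum 2 (Men): n₁ = 1936, n₀ = 2282, n = 4218; a·n₀/n = 554·2282/4218 = 299.7221; c·n₁/n = 1220·1936/4218 = 559.9621
RR_MH = (151.4753 + 299.7221) / (301.6146 + 559.9621) = 451.1974 / 861.5767 = 0.52369

0.52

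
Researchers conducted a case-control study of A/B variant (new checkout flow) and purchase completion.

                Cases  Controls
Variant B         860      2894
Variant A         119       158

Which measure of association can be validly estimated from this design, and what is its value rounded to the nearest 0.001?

Cells: a = 860, b = 2894, c = 119, d = 158.
This is a case-control study: participants were sampled on outcome status, so risks in the source population cannot be estimated directly — relative risk is not valid here. The odds ratio is the appropriate measure.
OR = (a·d)/(b·c) = (860 × 158) / (2894 × 119) = 135880 / 344386 = 0.39456

0.395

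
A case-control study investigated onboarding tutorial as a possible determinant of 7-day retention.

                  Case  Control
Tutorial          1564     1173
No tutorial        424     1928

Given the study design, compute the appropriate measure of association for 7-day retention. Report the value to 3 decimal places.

6.063

Cells: a = 1564, b = 1173, c = 424, d = 1928.
This is a case-control study: participants were sampled on outcome status, so risks in the source population cannot be estimated directly — relative risk is not valid here. The odds ratio is the appropriate measure.
OR = (a·d)/(b·c) = (1564 × 1928) / (1173 × 424) = 3015392 / 497352 = 6.06289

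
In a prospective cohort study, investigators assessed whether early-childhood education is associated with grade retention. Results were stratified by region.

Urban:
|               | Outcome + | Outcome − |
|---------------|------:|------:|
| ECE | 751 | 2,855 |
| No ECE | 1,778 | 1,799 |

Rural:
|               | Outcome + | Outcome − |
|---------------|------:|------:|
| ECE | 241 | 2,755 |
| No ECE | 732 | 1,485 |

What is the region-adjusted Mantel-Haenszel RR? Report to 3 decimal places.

0.363

RR_MH = Σ(aᵢ·n₀ᵢ/nᵢ) / Σ(cᵢ·n₁ᵢ/nᵢ), with n₁ᵢ = aᵢ+bᵢ (exposed), n₀ᵢ = cᵢ+dᵢ (unexposed), nᵢ = n₁ᵢ+n₀ᵢ.
Stratum 1 (Urban): n₁ = 3606, n₀ = 3577, n = 7183; a·n₀/n = 751·3577/7183 = 373.9840; c·n₁/n = 1778·3606/7183 = 892.5892
Stratum 2 (Rural): n₁ = 2996, n₀ = 2217, n = 5213; a·n₀/n = 241·2217/5213 = 102.4932; c·n₁/n = 732·2996/5213 = 420.6929
RR_MH = (373.9840 + 102.4932) / (892.5892 + 420.6929) = 476.4772 / 1313.2821 = 0.36281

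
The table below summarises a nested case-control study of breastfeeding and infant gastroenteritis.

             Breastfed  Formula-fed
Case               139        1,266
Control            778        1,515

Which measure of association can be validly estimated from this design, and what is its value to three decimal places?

Reading the table with exposure as columns: a = 139 (Breastfed, case), b = 778 (Breastfed, non-case), c = 1266 (Formula-fed, case), d = 1515.
This is a nested case-control study: participants were sampled on outcome status, so risks in the source population cannot be estimated directly — relative risk is not valid here. The odds ratio is the appropriate measure.
OR = (a·d)/(b·c) = (139 × 1515) / (778 × 1266) = 210585 / 984948 = 0.21380

0.214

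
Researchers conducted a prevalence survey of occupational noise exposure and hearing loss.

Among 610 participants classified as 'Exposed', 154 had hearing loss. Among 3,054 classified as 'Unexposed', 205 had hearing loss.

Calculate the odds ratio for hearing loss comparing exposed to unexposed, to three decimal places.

From the description: a = 154, b = 456, c = 205, d = 2849.
OR = (a·d)/(b·c) = (154 × 2849) / (456 × 205) = 438746 / 93480 = 4.69347
The odds of hearing loss are about 4.69 times as high in the exposed group.

4.693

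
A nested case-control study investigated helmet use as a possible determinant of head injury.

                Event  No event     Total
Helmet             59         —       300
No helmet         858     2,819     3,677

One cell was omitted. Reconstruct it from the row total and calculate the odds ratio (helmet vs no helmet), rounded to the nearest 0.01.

The missing cell is in the exposed row: 300 − 59 = 241.
So a = 59, b = 241, c = 858, d = 2819.
OR = (a·d)/(b·c) = (59 × 2819) / (241 × 858) = 166321 / 206778 = 0.80435

0.80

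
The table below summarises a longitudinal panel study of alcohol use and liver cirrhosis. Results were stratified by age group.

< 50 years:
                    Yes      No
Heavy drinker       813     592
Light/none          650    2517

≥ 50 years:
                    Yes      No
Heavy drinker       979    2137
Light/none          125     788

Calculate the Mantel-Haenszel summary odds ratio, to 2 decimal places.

OR_MH = Σ(aᵢdᵢ/nᵢ) / Σ(bᵢcᵢ/nᵢ), where nᵢ is the stratum total.
Stratum 1 (< 50 years): n = 4572; a·d/n = 813·2517/4572 = 447.5768; b·c/n = 592·650/4572 = 84.1645
Stratum 2 (≥ 50 years): n = 4029; a·d/n = 979·788/4029 = 191.4748; b·c/n = 2137·125/4029 = 66.3006
OR_MH = (447.5768 + 191.4748) / (84.1645 + 66.3006) = 639.0516 / 150.4651 = 4.24718

4.25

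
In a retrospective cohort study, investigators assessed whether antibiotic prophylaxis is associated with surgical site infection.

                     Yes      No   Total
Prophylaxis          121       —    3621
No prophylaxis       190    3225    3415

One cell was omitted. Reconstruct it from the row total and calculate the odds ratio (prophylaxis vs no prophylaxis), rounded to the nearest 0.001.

0.587

The missing cell is in the exposed row: 3621 − 121 = 3500.
So a = 121, b = 3500, c = 190, d = 3225.
OR = (a·d)/(b·c) = (121 × 3225) / (3500 × 190) = 390225 / 665000 = 0.58680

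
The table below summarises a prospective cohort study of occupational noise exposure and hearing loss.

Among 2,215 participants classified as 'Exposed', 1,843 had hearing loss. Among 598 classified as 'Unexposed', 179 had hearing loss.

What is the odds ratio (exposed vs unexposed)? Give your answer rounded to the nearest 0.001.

From the description: a = 1843, b = 372, c = 179, d = 419.
OR = (a·d)/(b·c) = (1843 × 419) / (372 × 179) = 772217 / 66588 = 11.59694
The odds of hearing loss are about 11.60 times as high in the exposed group.

11.597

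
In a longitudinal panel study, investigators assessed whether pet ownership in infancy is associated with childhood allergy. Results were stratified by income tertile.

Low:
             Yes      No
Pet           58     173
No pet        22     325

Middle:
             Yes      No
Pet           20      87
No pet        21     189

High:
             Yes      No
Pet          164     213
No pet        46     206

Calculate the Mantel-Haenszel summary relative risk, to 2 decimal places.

RR_MH = Σ(aᵢ·n₀ᵢ/nᵢ) / Σ(cᵢ·n₁ᵢ/nᵢ), with n₁ᵢ = aᵢ+bᵢ (exposed), n₀ᵢ = cᵢ+dᵢ (unexposed), nᵢ = n₁ᵢ+n₀ᵢ.
Stratum 1 (Low): n₁ = 231, n₀ = 347, n = 578; a·n₀/n = 58·347/578 = 34.8201; c·n₁/n = 22·231/578 = 8.7924
Stratum 2 (Middle): n₁ = 107, n₀ = 210, n = 317; a·n₀/n = 20·210/317 = 13.2492; c·n₁/n = 21·107/317 = 7.0883
Stratum 3 (High): n₁ = 377, n₀ = 252, n = 629; a·n₀/n = 164·252/629 = 65.7043; c·n₁/n = 46·377/629 = 27.5707
RR_MH = (34.8201 + 13.2492 + 65.7043) / (8.7924 + 7.0883 + 27.5707) = 113.7736 / 43.4515 = 2.61841

2.62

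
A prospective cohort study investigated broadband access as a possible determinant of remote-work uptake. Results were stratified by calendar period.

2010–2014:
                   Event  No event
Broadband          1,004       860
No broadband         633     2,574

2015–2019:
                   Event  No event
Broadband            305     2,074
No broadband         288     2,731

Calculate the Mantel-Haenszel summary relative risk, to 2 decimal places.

2.24

RR_MH = Σ(aᵢ·n₀ᵢ/nᵢ) / Σ(cᵢ·n₁ᵢ/nᵢ), with n₁ᵢ = aᵢ+bᵢ (exposed), n₀ᵢ = cᵢ+dᵢ (unexposed), nᵢ = n₁ᵢ+n₀ᵢ.
Stratum 1 (2010–2014): n₁ = 1864, n₀ = 3207, n = 5071; a·n₀/n = 1004·3207/5071 = 634.9493; c·n₁/n = 633·1864/5071 = 232.6784
Stratum 2 (2015–2019): n₁ = 2379, n₀ = 3019, n = 5398; a·n₀/n = 305·3019/5398 = 170.5808; c·n₁/n = 288·2379/5398 = 126.9270
RR_MH = (634.9493 + 170.5808) / (232.6784 + 126.9270) = 805.5301 / 359.6054 = 2.24004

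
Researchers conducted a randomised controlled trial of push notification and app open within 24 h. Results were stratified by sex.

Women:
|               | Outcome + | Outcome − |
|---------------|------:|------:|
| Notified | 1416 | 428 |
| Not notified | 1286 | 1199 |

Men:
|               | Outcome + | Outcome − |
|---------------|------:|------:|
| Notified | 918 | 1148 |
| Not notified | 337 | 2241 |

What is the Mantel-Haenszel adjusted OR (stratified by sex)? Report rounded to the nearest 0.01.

OR_MH = Σ(aᵢdᵢ/nᵢ) / Σ(bᵢcᵢ/nᵢ), where nᵢ is the stratum total.
Stratum 1 (Women): n = 4329; a·d/n = 1416·1199/4329 = 392.1885; b·c/n = 428·1286/4329 = 127.1444
Stratum 2 (Men): n = 4644; a·d/n = 918·2241/4644 = 442.9884; b·c/n = 1148·337/4644 = 83.3066
OR_MH = (392.1885 + 442.9884) / (127.1444 + 83.3066) = 835.1769 / 210.4510 = 3.96851

3.97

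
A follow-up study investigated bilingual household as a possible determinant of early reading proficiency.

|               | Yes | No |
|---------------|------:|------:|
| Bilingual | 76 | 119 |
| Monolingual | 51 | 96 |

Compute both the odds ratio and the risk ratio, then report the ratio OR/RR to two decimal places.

Cells: a = 76, b = 119, c = 51, d = 96.
OR = (76·96)/(119·51) = 7296/6069 = 1.20217
Risk in exposed = 76/195 = 0.38974; risk in unexposed = 51/147 = 0.34694; RR = 1.12338
OR/RR = 1.20217 / 1.12338 = 1.07014
The outcome is not rare, so the OR lies further from 1 than the RR.

1.07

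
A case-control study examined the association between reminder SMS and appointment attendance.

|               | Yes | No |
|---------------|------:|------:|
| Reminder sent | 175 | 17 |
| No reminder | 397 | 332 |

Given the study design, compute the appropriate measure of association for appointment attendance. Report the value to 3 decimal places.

8.609

Cells: a = 175, b = 17, c = 397, d = 332.
This is a case-control study: participants were sampled on outcome status, so risks in the source population cannot be estimated directly — relative risk is not valid here. The odds ratio is the appropriate measure.
OR = (a·d)/(b·c) = (175 × 332) / (17 × 397) = 58100 / 6749 = 8.60868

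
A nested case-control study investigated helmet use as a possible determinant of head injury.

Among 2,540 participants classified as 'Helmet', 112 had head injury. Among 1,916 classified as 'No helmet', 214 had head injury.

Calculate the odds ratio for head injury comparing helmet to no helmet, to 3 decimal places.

0.367

From the description: a = 112, b = 2428, c = 214, d = 1702.
OR = (a·d)/(b·c) = (112 × 1702) / (2428 × 214) = 190624 / 519592 = 0.36687
Exposure is associated with lower odds of head injury (OR = 0.37 < 1).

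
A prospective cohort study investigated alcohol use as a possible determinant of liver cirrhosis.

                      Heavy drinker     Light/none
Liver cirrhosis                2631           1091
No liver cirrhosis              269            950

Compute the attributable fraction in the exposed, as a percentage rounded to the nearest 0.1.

Reading the table with exposure as columns: a = 2631 (Heavy drinker, case), b = 269 (Heavy drinker, non-case), c = 1091 (Light/none, case), d = 950.
Risk in exposed = 2631/2900 = 0.90724; risk in unexposed = 1091/2041 = 0.53454.
RR = 0.90724/0.53454 = 1.69723
AR% = (RR − 1)/RR × 100 = (1.69723 − 1)/1.69723 × 100 = 41.0805%

41.1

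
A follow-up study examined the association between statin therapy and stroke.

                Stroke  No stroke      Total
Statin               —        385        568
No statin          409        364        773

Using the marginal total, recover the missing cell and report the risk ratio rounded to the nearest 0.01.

0.61

The missing cell is in the exposed row: 568 − 385 = 183.
So a = 183, b = 385, c = 409, d = 364.
RR = [a/(a+b)] / [c/(c+d)] = (183/568) / (409/773) = 0.32218/0.52911 = 0.60892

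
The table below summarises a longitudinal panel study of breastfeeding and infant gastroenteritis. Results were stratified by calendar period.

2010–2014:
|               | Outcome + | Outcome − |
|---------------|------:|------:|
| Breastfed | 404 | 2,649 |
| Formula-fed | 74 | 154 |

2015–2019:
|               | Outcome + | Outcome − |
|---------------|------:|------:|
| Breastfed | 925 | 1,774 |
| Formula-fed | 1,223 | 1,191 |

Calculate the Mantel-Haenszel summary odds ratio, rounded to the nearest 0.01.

0.48

OR_MH = Σ(aᵢdᵢ/nᵢ) / Σ(bᵢcᵢ/nᵢ), where nᵢ is the stratum total.
Stratum 1 (2010–2014): n = 3281; a·d/n = 404·154/3281 = 18.9625; b·c/n = 2649·74/3281 = 59.7458
Stratum 2 (2015–2019): n = 5113; a·d/n = 925·1191/5113 = 215.4655; b·c/n = 1774·1223/5113 = 424.3305
OR_MH = (18.9625 + 215.4655) / (59.7458 + 424.3305) = 234.4280 / 484.0763 = 0.48428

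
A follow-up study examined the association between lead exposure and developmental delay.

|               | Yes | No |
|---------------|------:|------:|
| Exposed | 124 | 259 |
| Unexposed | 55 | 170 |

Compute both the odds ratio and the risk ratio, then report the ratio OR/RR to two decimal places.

1.12

Cells: a = 124, b = 259, c = 55, d = 170.
OR = (124·170)/(259·55) = 21080/14245 = 1.47982
Risk in exposed = 124/383 = 0.32376; risk in unexposed = 55/225 = 0.24444; RR = 1.32447
OR/RR = 1.47982 / 1.32447 = 1.11729
The outcome is not rare, so the OR lies further from 1 than the RR.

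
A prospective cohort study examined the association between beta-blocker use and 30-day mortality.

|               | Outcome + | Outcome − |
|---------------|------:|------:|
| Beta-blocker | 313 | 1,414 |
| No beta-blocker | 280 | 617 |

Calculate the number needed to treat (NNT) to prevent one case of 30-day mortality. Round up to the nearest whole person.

Risk in treated group = 313/1727 = 0.18124; risk in control = 280/897 = 0.31215.
Absolute risk reduction = 0.31215 − 0.18124 = 0.13091
NNT = 1 / ARR = 1 / 0.13091 = 7.639 → round up → 8

8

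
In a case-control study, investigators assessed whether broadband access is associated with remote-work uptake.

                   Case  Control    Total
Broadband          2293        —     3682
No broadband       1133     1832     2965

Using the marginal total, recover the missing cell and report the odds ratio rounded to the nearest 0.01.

2.67

The missing cell is in the exposed row: 3682 − 2293 = 1389.
So a = 2293, b = 1389, c = 1133, d = 1832.
OR = (a·d)/(b·c) = (2293 × 1832) / (1389 × 1133) = 4200776 / 1573737 = 2.66930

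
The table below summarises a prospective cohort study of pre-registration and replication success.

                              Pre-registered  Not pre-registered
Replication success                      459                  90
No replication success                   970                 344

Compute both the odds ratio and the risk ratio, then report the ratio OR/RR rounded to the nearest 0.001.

Reading the table with exposure as columns: a = 459 (Pre-registered, case), b = 970 (Pre-registered, non-case), c = 90 (Not pre-registered, case), d = 344.
OR = (459·344)/(970·90) = 157896/87300 = 1.80866
Risk in exposed = 459/1429 = 0.32120; risk in unexposed = 90/434 = 0.20737; RR = 1.54892
OR/RR = 1.80866 / 1.54892 = 1.16769
The outcome is not rare, so the OR lies further from 1 than the RR.

1.168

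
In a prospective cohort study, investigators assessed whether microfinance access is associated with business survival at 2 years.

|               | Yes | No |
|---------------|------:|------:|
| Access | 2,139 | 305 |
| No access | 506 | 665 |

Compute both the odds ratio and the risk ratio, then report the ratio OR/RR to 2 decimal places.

4.55

Cells: a = 2139, b = 305, c = 506, d = 665.
OR = (2139·665)/(305·506) = 1422435/154330 = 9.21684
Risk in exposed = 2139/2444 = 0.87520; risk in unexposed = 506/1171 = 0.43211; RR = 2.02542
OR/RR = 9.21684 / 2.02542 = 4.55057
The outcome is not rare, so the OR lies further from 1 than the RR.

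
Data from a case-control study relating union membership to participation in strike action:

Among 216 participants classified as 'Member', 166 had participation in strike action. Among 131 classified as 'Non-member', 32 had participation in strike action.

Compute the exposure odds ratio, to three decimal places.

10.271

From the description: a = 166, b = 50, c = 32, d = 99.
OR = (a·d)/(b·c) = (166 × 99) / (50 × 32) = 16434 / 1600 = 10.27125
The odds of participation in strike action are about 10.27 times as high in the member group.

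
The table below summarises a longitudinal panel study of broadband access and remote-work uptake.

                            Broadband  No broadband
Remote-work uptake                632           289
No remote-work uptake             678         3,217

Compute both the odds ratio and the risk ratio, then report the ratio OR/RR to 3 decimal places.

1.773

Reading the table with exposure as columns: a = 632 (Broadband, case), b = 678 (Broadband, non-case), c = 289 (No broadband, case), d = 3217.
OR = (632·3217)/(678·289) = 2033144/195942 = 10.37625
Risk in exposed = 632/1310 = 0.48244; risk in unexposed = 289/3506 = 0.08243; RR = 5.85275
OR/RR = 10.37625 / 5.85275 = 1.77289
The outcome is not rare, so the OR lies further from 1 than the RR.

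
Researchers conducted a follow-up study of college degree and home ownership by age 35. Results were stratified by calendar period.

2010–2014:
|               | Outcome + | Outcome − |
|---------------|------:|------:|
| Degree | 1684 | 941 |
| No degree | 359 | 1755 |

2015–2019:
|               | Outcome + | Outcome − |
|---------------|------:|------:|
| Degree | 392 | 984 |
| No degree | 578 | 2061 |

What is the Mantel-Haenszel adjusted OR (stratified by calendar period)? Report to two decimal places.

3.87

OR_MH = Σ(aᵢdᵢ/nᵢ) / Σ(bᵢcᵢ/nᵢ), where nᵢ is the stratum total.
Stratum 1 (2010–2014): n = 4739; a·d/n = 1684·1755/4739 = 623.6379; b·c/n = 941·359/4739 = 71.2849
Stratum 2 (2015–2019): n = 4015; a·d/n = 392·2061/4015 = 201.2234; b·c/n = 984·578/4015 = 141.6568
OR_MH = (623.6379 + 201.2234) / (71.2849 + 141.6568) = 824.8613 / 212.9417 = 3.87365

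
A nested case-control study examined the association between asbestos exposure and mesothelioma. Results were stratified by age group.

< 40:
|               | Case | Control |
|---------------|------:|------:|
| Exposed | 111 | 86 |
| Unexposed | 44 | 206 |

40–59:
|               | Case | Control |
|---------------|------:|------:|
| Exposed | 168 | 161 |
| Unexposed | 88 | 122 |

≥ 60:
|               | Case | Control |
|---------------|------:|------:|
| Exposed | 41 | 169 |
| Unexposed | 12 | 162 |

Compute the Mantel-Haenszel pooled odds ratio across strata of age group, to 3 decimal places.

OR_MH = Σ(aᵢdᵢ/nᵢ) / Σ(bᵢcᵢ/nᵢ), where nᵢ is the stratum total.
Stratum 1 (< 40): n = 447; a·d/n = 111·206/447 = 51.1544; b·c/n = 86·44/447 = 8.4653
Stratum 2 (40–59): n = 539; a·d/n = 168·122/539 = 38.0260; b·c/n = 161·88/539 = 26.2857
Stratum 3 (≥ 60): n = 384; a·d/n = 41·162/384 = 17.2969; b·c/n = 169·12/384 = 5.2812
OR_MH = (51.1544 + 38.0260 + 17.2969) / (8.4653 + 26.2857 + 5.2812) = 106.4772 / 40.0323 = 2.65978

2.660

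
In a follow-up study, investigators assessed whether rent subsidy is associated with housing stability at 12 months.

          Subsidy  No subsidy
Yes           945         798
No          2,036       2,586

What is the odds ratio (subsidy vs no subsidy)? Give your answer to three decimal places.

Reading the table with exposure as columns: a = 945 (Subsidy, case), b = 2036 (Subsidy, non-case), c = 798 (No subsidy, case), d = 2586.
OR = (a·d)/(b·c) = (945 × 2586) / (2036 × 798) = 2443770 / 1624728 = 1.50411
The odds of housing stability at 12 months are about 1.50 times as high in the subsidy group.

1.504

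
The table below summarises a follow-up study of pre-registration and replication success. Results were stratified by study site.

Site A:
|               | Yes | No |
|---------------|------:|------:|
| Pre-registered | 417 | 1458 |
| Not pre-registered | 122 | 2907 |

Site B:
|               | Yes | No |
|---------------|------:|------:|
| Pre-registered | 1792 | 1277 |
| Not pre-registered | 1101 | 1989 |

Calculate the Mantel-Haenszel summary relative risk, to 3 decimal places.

1.943

RR_MH = Σ(aᵢ·n₀ᵢ/nᵢ) / Σ(cᵢ·n₁ᵢ/nᵢ), with n₁ᵢ = aᵢ+bᵢ (exposed), n₀ᵢ = cᵢ+dᵢ (unexposed), nᵢ = n₁ᵢ+n₀ᵢ.
Stratum 1 (Site A): n₁ = 1875, n₀ = 3029, n = 4904; a·n₀/n = 417·3029/4904 = 257.5638; c·n₁/n = 122·1875/4904 = 46.6456
Stratum 2 (Site B): n₁ = 3069, n₀ = 3090, n = 6159; a·n₀/n = 1792·3090/6159 = 899.0550; c·n₁/n = 1101·3069/6159 = 548.6230
RR_MH = (257.5638 + 899.0550) / (46.6456 + 548.6230) = 1156.6189 / 595.2686 = 1.94302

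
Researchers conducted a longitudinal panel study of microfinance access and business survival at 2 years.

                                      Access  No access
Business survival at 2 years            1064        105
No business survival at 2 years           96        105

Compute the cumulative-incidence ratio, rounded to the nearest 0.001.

1.834

Reading the table with exposure as columns: a = 1064 (Access, case), b = 96 (Access, non-case), c = 105 (No access, case), d = 105.
Risk in exposed = 1064/1160 = 0.91724; risk in unexposed = 105/210 = 0.50000.
RR = 0.91724 / 0.50000 = 1.83448
The risk among the exposed is 1.83 times that among the unexposed.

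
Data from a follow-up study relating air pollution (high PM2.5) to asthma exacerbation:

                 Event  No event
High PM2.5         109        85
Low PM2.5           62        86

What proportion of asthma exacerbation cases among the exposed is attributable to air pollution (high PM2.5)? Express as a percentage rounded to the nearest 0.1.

Cells: a = 109, b = 85, c = 62, d = 86.
Risk in exposed = 109/194 = 0.56186; risk in unexposed = 62/148 = 0.41892.
RR = 0.56186/0.41892 = 1.34120
AR% = (RR − 1)/RR × 100 = (1.34120 − 1)/1.34120 × 100 = 25.4401%

25.4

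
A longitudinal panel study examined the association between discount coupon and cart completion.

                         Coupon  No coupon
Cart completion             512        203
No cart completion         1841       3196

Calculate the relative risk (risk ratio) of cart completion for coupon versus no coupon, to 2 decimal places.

Reading the table with exposure as columns: a = 512 (Coupon, case), b = 1841 (Coupon, non-case), c = 203 (No coupon, case), d = 3196.
Risk in exposed = 512/2353 = 0.21759; risk in unexposed = 203/3399 = 0.05972.
RR = 0.21759 / 0.05972 = 3.64337
The risk among the exposed is 3.64 times that among the unexposed.

3.64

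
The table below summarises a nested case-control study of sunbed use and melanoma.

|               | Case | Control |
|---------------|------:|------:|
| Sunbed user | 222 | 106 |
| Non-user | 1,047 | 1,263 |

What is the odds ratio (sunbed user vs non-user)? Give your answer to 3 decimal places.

2.526

Cells: a = 222, b = 106, c = 1047, d = 1263.
OR = (a·d)/(b·c) = (222 × 1263) / (106 × 1047) = 280386 / 110982 = 2.52641
The odds of melanoma are about 2.53 times as high in the sunbed user group.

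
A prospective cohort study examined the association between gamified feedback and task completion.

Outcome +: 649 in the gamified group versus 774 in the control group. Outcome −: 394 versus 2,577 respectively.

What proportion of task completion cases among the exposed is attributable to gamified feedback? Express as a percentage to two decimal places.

From the description: a = 649, b = 394, c = 774, d = 2577.
Risk in exposed = 649/1043 = 0.62224; risk in unexposed = 774/3351 = 0.23098.
RR = 0.62224/0.23098 = 2.69398
AR% = (RR − 1)/RR × 100 = (2.69398 − 1)/2.69398 × 100 = 62.8802%

62.88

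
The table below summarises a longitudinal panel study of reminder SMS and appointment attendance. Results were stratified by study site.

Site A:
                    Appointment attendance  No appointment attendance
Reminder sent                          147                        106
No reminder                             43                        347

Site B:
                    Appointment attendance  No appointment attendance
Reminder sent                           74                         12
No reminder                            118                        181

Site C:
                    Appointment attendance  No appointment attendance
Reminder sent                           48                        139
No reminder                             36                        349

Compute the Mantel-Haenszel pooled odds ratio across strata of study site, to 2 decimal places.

OR_MH = Σ(aᵢdᵢ/nᵢ) / Σ(bᵢcᵢ/nᵢ), where nᵢ is the stratum total.
Stratum 1 (Site A): n = 643; a·d/n = 147·347/643 = 79.3297; b·c/n = 106·43/643 = 7.0886
Stratum 2 (Site B): n = 385; a·d/n = 74·181/385 = 34.7896; b·c/n = 12·118/385 = 3.6779
Stratum 3 (Site C): n = 572; a·d/n = 48·349/572 = 29.2867; b·c/n = 139·36/572 = 8.7483
OR_MH = (79.3297 + 34.7896 + 29.2867) / (7.0886 + 3.6779 + 8.7483) = 143.4060 / 19.5148 = 7.34857

7.35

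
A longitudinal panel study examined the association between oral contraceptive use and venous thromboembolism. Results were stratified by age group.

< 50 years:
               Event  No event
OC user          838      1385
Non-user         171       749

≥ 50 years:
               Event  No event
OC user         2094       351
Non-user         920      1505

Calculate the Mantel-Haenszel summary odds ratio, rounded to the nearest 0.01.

5.98

OR_MH = Σ(aᵢdᵢ/nᵢ) / Σ(bᵢcᵢ/nᵢ), where nᵢ is the stratum total.
Stratum 1 (< 50 years): n = 3143; a·d/n = 838·749/3143 = 199.7016; b·c/n = 1385·171/3143 = 75.3532
Stratum 2 (≥ 50 years): n = 4870; a·d/n = 2094·1505/4870 = 647.1191; b·c/n = 351·920/4870 = 66.3080
OR_MH = (199.7016 + 647.1191) / (75.3532 + 66.3080) = 846.8207 / 141.6612 = 5.97779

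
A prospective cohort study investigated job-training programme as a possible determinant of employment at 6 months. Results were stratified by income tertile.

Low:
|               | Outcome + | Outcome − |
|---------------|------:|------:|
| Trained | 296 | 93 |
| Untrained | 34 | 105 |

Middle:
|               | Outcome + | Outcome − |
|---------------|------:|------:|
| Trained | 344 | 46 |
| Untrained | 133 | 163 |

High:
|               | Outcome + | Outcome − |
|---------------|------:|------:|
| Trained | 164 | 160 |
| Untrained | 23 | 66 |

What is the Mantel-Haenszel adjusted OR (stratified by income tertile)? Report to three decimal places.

7.004

OR_MH = Σ(aᵢdᵢ/nᵢ) / Σ(bᵢcᵢ/nᵢ), where nᵢ is the stratum total.
Stratum 1 (Low): n = 528; a·d/n = 296·105/528 = 58.8636; b·c/n = 93·34/528 = 5.9886
Stratum 2 (Middle): n = 686; a·d/n = 344·163/686 = 81.7376; b·c/n = 46·133/686 = 8.9184
Stratum 3 (High): n = 413; a·d/n = 164·66/413 = 26.2082; b·c/n = 160·23/413 = 8.9104
OR_MH = (58.8636 + 81.7376 + 26.2082) / (5.9886 + 8.9184 + 8.9104) = 166.8095 / 23.8174 = 7.00368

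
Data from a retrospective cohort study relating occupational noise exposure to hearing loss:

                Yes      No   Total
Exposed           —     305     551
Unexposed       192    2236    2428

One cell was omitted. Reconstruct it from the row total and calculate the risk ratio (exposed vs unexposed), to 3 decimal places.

The missing cell is in the exposed row: 551 − 305 = 246.
So a = 246, b = 305, c = 192, d = 2236.
RR = [a/(a+b)] / [c/(c+d)] = (246/551) / (192/2428) = 0.44646/0.07908 = 5.64587

5.646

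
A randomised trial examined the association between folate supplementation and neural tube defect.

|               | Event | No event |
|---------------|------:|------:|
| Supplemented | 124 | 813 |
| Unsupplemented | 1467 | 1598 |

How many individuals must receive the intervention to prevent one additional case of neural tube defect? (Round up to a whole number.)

3

Risk in treated group = 124/937 = 0.13234; risk in control = 1467/3065 = 0.47863.
Absolute risk reduction = 0.47863 − 0.13234 = 0.34629
NNT = 1 / ARR = 1 / 0.34629 = 2.888 → round up → 3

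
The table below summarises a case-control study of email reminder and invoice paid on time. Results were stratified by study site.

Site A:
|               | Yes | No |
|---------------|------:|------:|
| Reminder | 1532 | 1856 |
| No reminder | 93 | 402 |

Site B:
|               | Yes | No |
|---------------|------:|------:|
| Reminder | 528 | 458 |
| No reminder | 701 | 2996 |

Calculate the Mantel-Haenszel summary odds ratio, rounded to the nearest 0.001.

OR_MH = Σ(aᵢdᵢ/nᵢ) / Σ(bᵢcᵢ/nᵢ), where nᵢ is the stratum total.
Stratum 1 (Site A): n = 3883; a·d/n = 1532·402/3883 = 158.6052; b·c/n = 1856·93/3883 = 44.4522
Stratum 2 (Site B): n = 4683; a·d/n = 528·2996/4683 = 337.7937; b·c/n = 458·701/4683 = 68.5582
OR_MH = (158.6052 + 337.7937) / (44.4522 + 68.5582) = 496.3989 / 113.0104 = 4.39251

4.393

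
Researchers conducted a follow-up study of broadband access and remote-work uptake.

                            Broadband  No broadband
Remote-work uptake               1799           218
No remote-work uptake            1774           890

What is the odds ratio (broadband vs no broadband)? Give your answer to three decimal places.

4.140

Reading the table with exposure as columns: a = 1799 (Broadband, case), b = 1774 (Broadband, non-case), c = 218 (No broadband, case), d = 890.
OR = (a·d)/(b·c) = (1799 × 890) / (1774 × 218) = 1601110 / 386732 = 4.14010
The odds of remote-work uptake are about 4.14 times as high in the broadband group.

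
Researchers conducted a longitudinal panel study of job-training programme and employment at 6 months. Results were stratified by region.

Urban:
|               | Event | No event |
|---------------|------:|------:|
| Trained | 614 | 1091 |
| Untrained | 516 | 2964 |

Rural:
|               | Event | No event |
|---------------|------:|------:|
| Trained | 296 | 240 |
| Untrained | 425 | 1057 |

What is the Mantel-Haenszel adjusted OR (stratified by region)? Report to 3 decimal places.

3.180

OR_MH = Σ(aᵢdᵢ/nᵢ) / Σ(bᵢcᵢ/nᵢ), where nᵢ is the stratum total.
Stratum 1 (Urban): n = 5185; a·d/n = 614·2964/5185 = 350.9925; b·c/n = 1091·516/5185 = 108.5740
Stratum 2 (Rural): n = 2018; a·d/n = 296·1057/2018 = 155.0406; b·c/n = 240·425/2018 = 50.5451
OR_MH = (350.9925 + 155.0406) / (108.5740 + 50.5451) = 506.0331 / 159.1191 = 3.18022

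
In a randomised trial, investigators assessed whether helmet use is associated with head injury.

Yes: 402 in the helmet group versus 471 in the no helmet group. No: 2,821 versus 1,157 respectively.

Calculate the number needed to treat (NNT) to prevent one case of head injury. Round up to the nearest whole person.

Risk in treated group = 402/3223 = 0.12473; risk in control = 471/1628 = 0.28931.
Absolute risk reduction = 0.28931 − 0.12473 = 0.16458
NNT = 1 / ARR = 1 / 0.16458 = 6.076 → round up → 7

7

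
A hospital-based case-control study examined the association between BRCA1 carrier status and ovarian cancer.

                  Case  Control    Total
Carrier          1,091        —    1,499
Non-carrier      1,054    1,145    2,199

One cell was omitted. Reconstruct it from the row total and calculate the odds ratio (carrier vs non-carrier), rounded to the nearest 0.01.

The missing cell is in the exposed row: 1499 − 1091 = 408.
So a = 1091, b = 408, c = 1054, d = 1145.
OR = (a·d)/(b·c) = (1091 × 1145) / (408 × 1054) = 1249195 / 430032 = 2.90489

2.90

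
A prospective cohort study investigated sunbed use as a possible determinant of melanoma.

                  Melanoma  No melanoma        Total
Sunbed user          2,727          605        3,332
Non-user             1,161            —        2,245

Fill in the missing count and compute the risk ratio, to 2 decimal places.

The missing cell is in the unexposed row: 2245 − 1161 = 1084.
So a = 2727, b = 605, c = 1161, d = 1084.
RR = [a/(a+b)] / [c/(c+d)] = (2727/3332) / (1161/2245) = 0.81843/0.51715 = 1.58257

1.58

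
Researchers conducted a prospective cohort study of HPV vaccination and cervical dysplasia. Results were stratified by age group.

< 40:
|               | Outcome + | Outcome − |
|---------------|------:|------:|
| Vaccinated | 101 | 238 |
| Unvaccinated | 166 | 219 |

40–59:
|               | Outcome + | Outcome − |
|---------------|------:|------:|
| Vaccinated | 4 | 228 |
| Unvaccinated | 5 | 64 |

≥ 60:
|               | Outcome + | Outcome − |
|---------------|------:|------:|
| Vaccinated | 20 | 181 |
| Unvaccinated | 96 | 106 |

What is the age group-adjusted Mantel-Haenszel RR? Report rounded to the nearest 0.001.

RR_MH = Σ(aᵢ·n₀ᵢ/nᵢ) / Σ(cᵢ·n₁ᵢ/nᵢ), with n₁ᵢ = aᵢ+bᵢ (exposed), n₀ᵢ = cᵢ+dᵢ (unexposed), nᵢ = n₁ᵢ+n₀ᵢ.
Stratum 1 (< 40): n₁ = 339, n₀ = 385, n = 724; a·n₀/n = 101·385/724 = 53.7086; c·n₁/n = 166·339/724 = 77.7265
Stratum 2 (40–59): n₁ = 232, n₀ = 69, n = 301; a·n₀/n = 4·69/301 = 0.9169; c·n₁/n = 5·232/301 = 3.8538
Stratum 3 (≥ 60): n₁ = 201, n₀ = 202, n = 403; a·n₀/n = 20·202/403 = 10.0248; c·n₁/n = 96·201/403 = 47.8809
RR_MH = (53.7086 + 0.9169 + 10.0248) / (77.7265 + 3.8538 + 47.8809) = 64.6503 / 129.4612 = 0.49938

0.499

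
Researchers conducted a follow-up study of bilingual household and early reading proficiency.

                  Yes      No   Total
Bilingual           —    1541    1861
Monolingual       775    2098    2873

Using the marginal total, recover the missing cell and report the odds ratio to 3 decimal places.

0.562

The missing cell is in the exposed row: 1861 − 1541 = 320.
So a = 320, b = 1541, c = 775, d = 2098.
OR = (a·d)/(b·c) = (320 × 2098) / (1541 × 775) = 671360 / 1194275 = 0.56215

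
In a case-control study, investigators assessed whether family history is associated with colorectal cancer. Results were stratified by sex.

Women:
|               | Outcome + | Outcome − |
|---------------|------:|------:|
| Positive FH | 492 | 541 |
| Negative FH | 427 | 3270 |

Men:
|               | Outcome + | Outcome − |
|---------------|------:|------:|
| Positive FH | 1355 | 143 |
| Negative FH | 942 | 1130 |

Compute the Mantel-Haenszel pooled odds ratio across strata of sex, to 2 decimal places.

OR_MH = Σ(aᵢdᵢ/nᵢ) / Σ(bᵢcᵢ/nᵢ), where nᵢ is the stratum total.
Stratum 1 (Women): n = 4730; a·d/n = 492·3270/4730 = 340.1353; b·c/n = 541·427/4730 = 48.8387
Stratum 2 (Men): n = 3570; a·d/n = 1355·1130/3570 = 428.8936; b·c/n = 143·942/3570 = 37.7328
OR_MH = (340.1353 + 428.8936) / (48.8387 + 37.7328) = 769.0289 / 86.5715 = 8.88317

8.88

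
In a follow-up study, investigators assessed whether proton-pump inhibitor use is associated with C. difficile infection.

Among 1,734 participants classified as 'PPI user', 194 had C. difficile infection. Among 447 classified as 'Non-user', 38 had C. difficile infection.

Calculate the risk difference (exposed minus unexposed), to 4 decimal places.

0.0269

From the description: a = 194, b = 1540, c = 38, d = 409.
Risk in exposed = 194/1734 = 0.111880; risk in unexposed = 38/447 = 0.085011.
Risk difference = 0.111880 − 0.085011 = 0.026869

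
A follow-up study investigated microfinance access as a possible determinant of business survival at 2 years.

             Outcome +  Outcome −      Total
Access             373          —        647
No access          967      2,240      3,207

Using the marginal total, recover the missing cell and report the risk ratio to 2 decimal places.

The missing cell is in the exposed row: 647 − 373 = 274.
So a = 373, b = 274, c = 967, d = 2240.
RR = [a/(a+b)] / [c/(c+d)] = (373/647) / (967/3207) = 0.57651/0.30153 = 1.91195

1.91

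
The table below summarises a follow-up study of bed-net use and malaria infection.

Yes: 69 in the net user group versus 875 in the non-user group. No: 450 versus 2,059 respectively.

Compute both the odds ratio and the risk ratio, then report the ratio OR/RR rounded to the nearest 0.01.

0.81

From the description: a = 69, b = 450, c = 875, d = 2059.
OR = (69·2059)/(450·875) = 142071/393750 = 0.36082
Risk in exposed = 69/519 = 0.13295; risk in unexposed = 875/2934 = 0.29823; RR = 0.44579
OR/RR = 0.36082 / 0.44579 = 0.80938
The outcome is not rare, so the OR lies further from 1 than the RR.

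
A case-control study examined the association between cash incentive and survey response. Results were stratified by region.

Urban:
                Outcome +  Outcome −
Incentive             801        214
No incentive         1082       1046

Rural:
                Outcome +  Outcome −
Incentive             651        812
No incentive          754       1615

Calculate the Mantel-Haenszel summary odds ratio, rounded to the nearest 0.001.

OR_MH = Σ(aᵢdᵢ/nᵢ) / Σ(bᵢcᵢ/nᵢ), where nᵢ is the stratum total.
Stratum 1 (Urban): n = 3143; a·d/n = 801·1046/3143 = 266.5752; b·c/n = 214·1082/3143 = 73.6710
Stratum 2 (Rural): n = 3832; a·d/n = 651·1615/3832 = 274.3646; b·c/n = 812·754/3832 = 159.7724
OR_MH = (266.5752 + 274.3646) / (73.6710 + 159.7724) = 540.9398 / 233.4435 = 2.31722

2.317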